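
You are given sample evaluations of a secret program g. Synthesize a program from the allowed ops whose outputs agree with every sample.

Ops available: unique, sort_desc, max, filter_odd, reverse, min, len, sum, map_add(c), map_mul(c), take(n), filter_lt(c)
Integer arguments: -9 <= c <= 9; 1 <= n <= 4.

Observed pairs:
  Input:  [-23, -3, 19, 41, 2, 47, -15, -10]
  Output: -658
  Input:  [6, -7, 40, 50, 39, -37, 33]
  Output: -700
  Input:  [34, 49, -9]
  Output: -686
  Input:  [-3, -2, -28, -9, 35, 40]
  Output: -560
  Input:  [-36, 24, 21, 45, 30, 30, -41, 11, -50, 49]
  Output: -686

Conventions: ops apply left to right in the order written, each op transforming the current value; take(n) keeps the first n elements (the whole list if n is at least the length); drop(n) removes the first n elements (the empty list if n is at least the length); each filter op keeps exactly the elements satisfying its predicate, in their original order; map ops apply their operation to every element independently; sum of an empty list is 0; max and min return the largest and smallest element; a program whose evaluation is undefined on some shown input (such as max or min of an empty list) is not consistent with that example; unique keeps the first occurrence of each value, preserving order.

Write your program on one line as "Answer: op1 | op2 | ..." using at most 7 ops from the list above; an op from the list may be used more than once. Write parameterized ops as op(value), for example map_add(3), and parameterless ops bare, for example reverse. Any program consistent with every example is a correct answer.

sort_desc | map_mul(7) | map_mul(-2) | unique | sort_desc | min

Check, running the answer program on each example:
  [-23, -3, 19, 41, 2, 47, -15, -10] -> [47, 41, 19, 2, -3, -10, -15, -23] -> [329, 287, 133, 14, -21, -70, -105, -161] -> [-658, -574, -266, -28, 42, 140, 210, 322] -> [-658, -574, -266, -28, 42, 140, 210, 322] -> [322, 210, 140, 42, -28, -266, -574, -658] -> -658
  [6, -7, 40, 50, 39, -37, 33] -> [50, 40, 39, 33, 6, -7, -37] -> [350, 280, 273, 231, 42, -49, -259] -> [-700, -560, -546, -462, -84, 98, 518] -> [-700, -560, -546, -462, -84, 98, 518] -> [518, 98, -84, -462, -546, -560, -700] -> -700
  [34, 49, -9] -> [49, 34, -9] -> [343, 238, -63] -> [-686, -476, 126] -> [-686, -476, 126] -> [126, -476, -686] -> -686
  [-3, -2, -28, -9, 35, 40] -> [40, 35, -2, -3, -9, -28] -> [280, 245, -14, -21, -63, -196] -> [-560, -490, 28, 42, 126, 392] -> [-560, -490, 28, 42, 126, 392] -> [392, 126, 42, 28, -490, -560] -> -560
  [-36, 24, 21, 45, 30, 30, -41, 11, -50, 49] -> [49, 45, 30, 30, 24, 21, 11, -36, -41, -50] -> [343, 315, 210, 210, 168, 147, 77, -252, -287, -350] -> [-686, -630, -420, -420, -336, -294, -154, 504, 574, 700] -> [-686, -630, -420, -336, -294, -154, 504, 574, 700] -> [700, 574, 504, -154, -294, -336, -420, -630, -686] -> -686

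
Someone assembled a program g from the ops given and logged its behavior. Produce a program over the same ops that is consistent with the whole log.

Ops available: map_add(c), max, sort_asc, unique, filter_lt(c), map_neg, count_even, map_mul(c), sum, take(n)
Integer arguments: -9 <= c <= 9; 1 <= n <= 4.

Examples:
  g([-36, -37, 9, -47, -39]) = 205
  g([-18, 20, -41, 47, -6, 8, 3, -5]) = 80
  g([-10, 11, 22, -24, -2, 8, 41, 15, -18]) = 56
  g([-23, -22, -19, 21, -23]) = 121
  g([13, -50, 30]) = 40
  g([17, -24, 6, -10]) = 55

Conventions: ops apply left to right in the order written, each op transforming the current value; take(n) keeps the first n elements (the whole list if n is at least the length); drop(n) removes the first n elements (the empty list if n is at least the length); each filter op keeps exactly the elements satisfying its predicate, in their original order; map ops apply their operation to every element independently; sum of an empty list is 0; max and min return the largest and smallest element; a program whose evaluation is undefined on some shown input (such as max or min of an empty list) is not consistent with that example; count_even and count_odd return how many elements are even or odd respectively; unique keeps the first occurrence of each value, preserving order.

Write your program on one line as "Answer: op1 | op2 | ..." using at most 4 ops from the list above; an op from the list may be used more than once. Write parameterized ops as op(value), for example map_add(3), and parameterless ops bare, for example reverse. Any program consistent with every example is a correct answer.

map_add(-9) | map_add(-2) | map_mul(-1) | sum

Check, running the answer program on each example:
  [-36, -37, 9, -47, -39] -> [-45, -46, 0, -56, -48] -> [-47, -48, -2, -58, -50] -> [47, 48, 2, 58, 50] -> 205
  [-18, 20, -41, 47, -6, 8, 3, -5] -> [-27, 11, -50, 38, -15, -1, -6, -14] -> [-29, 9, -52, 36, -17, -3, -8, -16] -> [29, -9, 52, -36, 17, 3, 8, 16] -> 80
  [-10, 11, 22, -24, -2, 8, 41, 15, -18] -> [-19, 2, 13, -33, -11, -1, 32, 6, -27] -> [-21, 0, 11, -35, -13, -3, 30, 4, -29] -> [21, 0, -11, 35, 13, 3, -30, -4, 29] -> 56
  [-23, -22, -19, 21, -23] -> [-32, -31, -28, 12, -32] -> [-34, -33, -30, 10, -34] -> [34, 33, 30, -10, 34] -> 121
  [13, -50, 30] -> [4, -59, 21] -> [2, -61, 19] -> [-2, 61, -19] -> 40
  [17, -24, 6, -10] -> [8, -33, -3, -19] -> [6, -35, -5, -21] -> [-6, 35, 5, 21] -> 55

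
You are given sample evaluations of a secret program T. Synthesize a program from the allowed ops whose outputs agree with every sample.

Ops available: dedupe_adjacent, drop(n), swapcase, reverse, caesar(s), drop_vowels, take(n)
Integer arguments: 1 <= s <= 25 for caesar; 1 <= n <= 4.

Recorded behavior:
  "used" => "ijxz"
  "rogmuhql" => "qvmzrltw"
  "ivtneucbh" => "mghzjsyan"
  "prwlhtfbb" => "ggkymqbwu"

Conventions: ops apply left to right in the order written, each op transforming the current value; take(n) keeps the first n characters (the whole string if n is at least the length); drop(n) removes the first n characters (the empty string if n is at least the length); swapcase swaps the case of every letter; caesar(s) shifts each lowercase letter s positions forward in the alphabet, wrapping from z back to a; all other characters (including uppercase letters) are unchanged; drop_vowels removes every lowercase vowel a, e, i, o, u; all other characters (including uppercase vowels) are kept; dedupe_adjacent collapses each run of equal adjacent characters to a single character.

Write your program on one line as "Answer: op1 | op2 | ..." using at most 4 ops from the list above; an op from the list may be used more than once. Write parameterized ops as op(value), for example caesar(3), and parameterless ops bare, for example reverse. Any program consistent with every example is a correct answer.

caesar(8) | reverse | caesar(23)

Check, running the answer program on each example:
  "used" -> "caml" -> "lmac" -> "ijxz"
  "rogmuhql" -> "zwoucpyt" -> "typcuowz" -> "qvmzrltw"
  "ivtneucbh" -> "qdbvmckjp" -> "pjkcmvbdq" -> "mghzjsyan"
  "prwlhtfbb" -> "xzetpbnjj" -> "jjnbptezx" -> "ggkymqbwu"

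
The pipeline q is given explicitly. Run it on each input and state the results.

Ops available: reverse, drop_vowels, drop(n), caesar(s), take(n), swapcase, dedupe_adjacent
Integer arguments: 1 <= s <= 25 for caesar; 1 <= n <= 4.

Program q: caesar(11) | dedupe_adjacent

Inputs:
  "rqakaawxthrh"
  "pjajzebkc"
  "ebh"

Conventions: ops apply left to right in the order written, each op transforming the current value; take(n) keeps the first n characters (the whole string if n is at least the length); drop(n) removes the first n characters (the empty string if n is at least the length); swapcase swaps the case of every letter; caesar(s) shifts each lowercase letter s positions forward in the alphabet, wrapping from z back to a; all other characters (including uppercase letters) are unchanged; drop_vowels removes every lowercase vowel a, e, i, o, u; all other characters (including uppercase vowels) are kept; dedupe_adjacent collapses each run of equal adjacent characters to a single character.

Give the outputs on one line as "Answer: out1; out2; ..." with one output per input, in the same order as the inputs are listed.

"cblvlhiescs"; "aulukpmvn"; "pms"

Execution, op by op:
  "rqakaawxthrh" -> "cblvllhiescs" -> "cblvlhiescs"
  "pjajzebkc" -> "aulukpmvn" -> "aulukpmvn"
  "ebh" -> "pms" -> "pms"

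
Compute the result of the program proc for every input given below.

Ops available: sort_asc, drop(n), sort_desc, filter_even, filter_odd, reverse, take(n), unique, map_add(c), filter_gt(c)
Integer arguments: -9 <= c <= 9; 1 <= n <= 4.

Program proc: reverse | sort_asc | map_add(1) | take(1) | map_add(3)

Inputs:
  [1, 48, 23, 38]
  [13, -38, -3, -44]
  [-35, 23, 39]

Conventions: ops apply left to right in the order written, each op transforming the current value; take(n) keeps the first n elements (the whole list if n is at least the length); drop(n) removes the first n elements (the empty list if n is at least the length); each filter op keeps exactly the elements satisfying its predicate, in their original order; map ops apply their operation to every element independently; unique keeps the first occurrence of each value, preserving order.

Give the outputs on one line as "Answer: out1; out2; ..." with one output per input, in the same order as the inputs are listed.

[5]; [-40]; [-31]

Execution, op by op:
  [1, 48, 23, 38] -> [38, 23, 48, 1] -> [1, 23, 38, 48] -> [2, 24, 39, 49] -> [2] -> [5]
  [13, -38, -3, -44] -> [-44, -3, -38, 13] -> [-44, -38, -3, 13] -> [-43, -37, -2, 14] -> [-43] -> [-40]
  [-35, 23, 39] -> [39, 23, -35] -> [-35, 23, 39] -> [-34, 24, 40] -> [-34] -> [-31]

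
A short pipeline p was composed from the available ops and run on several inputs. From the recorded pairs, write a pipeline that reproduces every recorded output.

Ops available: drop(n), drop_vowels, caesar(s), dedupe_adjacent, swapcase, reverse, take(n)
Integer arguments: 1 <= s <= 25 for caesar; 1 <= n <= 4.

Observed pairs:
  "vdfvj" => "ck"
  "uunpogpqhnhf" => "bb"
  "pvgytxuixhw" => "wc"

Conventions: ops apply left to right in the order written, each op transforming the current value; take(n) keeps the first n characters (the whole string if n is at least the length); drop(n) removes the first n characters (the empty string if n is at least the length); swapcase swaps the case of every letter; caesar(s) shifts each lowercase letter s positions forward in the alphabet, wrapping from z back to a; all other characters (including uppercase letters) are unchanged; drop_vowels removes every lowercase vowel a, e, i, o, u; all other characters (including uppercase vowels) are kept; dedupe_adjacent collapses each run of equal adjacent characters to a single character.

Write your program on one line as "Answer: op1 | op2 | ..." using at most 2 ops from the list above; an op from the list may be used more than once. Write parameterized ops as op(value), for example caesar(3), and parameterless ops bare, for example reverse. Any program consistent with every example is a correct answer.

caesar(7) | take(2)

Check, running the answer program on each example:
  "vdfvj" -> "ckmcq" -> "ck"
  "uunpogpqhnhf" -> "bbuwvnwxouom" -> "bb"
  "pvgytxuixhw" -> "wcnfaebpeod" -> "wc"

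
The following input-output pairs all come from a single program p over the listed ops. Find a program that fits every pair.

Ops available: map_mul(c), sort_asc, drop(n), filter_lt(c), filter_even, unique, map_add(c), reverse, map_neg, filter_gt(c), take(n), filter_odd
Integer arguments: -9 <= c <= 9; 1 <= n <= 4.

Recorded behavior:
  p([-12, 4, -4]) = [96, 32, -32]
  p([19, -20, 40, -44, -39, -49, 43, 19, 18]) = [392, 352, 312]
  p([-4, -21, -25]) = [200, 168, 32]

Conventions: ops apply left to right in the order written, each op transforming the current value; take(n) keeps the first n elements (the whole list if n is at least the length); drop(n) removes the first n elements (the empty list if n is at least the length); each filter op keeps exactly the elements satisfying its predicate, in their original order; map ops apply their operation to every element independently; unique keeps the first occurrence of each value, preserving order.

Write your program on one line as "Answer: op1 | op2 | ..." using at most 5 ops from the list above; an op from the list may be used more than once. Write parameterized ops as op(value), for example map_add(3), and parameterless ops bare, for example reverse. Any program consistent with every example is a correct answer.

map_mul(-8) | sort_asc | reverse | take(3)

Check, running the answer program on each example:
  [-12, 4, -4] -> [96, -32, 32] -> [-32, 32, 96] -> [96, 32, -32] -> [96, 32, -32]
  [19, -20, 40, -44, -39, -49, 43, 19, 18] -> [-152, 160, -320, 352, 312, 392, -344, -152, -144] -> [-344, -320, -152, -152, -144, 160, 312, 352, 392] -> [392, 352, 312, 160, -144, -152, -152, -320, -344] -> [392, 352, 312]
  [-4, -21, -25] -> [32, 168, 200] -> [32, 168, 200] -> [200, 168, 32] -> [200, 168, 32]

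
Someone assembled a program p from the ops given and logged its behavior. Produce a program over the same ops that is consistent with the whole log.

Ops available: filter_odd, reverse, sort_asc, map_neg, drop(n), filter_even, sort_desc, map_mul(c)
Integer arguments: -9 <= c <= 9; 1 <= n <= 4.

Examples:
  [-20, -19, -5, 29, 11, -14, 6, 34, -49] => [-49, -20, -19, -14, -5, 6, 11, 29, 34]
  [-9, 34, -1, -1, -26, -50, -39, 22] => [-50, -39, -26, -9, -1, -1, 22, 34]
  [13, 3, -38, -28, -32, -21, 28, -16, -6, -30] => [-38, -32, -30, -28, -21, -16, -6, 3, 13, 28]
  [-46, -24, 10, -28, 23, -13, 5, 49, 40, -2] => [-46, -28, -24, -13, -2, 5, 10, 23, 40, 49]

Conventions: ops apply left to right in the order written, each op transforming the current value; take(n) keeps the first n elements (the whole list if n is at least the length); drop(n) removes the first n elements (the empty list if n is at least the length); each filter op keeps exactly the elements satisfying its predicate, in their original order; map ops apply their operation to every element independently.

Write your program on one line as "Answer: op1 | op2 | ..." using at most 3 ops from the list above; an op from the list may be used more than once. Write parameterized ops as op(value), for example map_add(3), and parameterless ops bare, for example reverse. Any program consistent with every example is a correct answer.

reverse | sort_desc | reverse

Check, running the answer program on each example:
  [-20, -19, -5, 29, 11, -14, 6, 34, -49] -> [-49, 34, 6, -14, 11, 29, -5, -19, -20] -> [34, 29, 11, 6, -5, -14, -19, -20, -49] -> [-49, -20, -19, -14, -5, 6, 11, 29, 34]
  [-9, 34, -1, -1, -26, -50, -39, 22] -> [22, -39, -50, -26, -1, -1, 34, -9] -> [34, 22, -1, -1, -9, -26, -39, -50] -> [-50, -39, -26, -9, -1, -1, 22, 34]
  [13, 3, -38, -28, -32, -21, 28, -16, -6, -30] -> [-30, -6, -16, 28, -21, -32, -28, -38, 3, 13] -> [28, 13, 3, -6, -16, -21, -28, -30, -32, -38] -> [-38, -32, -30, -28, -21, -16, -6, 3, 13, 28]
  [-46, -24, 10, -28, 23, -13, 5, 49, 40, -2] -> [-2, 40, 49, 5, -13, 23, -28, 10, -24, -46] -> [49, 40, 23, 10, 5, -2, -13, -24, -28, -46] -> [-46, -28, -24, -13, -2, 5, 10, 23, 40, 49]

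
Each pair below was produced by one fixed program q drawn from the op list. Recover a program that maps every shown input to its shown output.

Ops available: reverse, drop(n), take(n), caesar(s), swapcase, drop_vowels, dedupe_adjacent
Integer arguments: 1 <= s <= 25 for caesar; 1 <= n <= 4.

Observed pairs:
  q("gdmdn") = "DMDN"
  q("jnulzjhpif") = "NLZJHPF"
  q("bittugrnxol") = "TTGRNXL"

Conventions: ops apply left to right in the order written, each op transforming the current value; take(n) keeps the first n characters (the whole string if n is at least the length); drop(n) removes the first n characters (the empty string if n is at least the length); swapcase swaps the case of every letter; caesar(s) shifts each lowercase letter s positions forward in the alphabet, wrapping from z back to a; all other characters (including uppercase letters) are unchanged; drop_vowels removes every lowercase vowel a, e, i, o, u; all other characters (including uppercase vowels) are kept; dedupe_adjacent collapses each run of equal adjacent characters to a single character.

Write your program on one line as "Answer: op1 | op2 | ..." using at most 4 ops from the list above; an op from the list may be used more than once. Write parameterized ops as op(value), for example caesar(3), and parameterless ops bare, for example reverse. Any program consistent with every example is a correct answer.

drop_vowels | swapcase | drop(1)

Check, running the answer program on each example:
  "gdmdn" -> "gdmdn" -> "GDMDN" -> "DMDN"
  "jnulzjhpif" -> "jnlzjhpf" -> "JNLZJHPF" -> "NLZJHPF"
  "bittugrnxol" -> "bttgrnxl" -> "BTTGRNXL" -> "TTGRNXL"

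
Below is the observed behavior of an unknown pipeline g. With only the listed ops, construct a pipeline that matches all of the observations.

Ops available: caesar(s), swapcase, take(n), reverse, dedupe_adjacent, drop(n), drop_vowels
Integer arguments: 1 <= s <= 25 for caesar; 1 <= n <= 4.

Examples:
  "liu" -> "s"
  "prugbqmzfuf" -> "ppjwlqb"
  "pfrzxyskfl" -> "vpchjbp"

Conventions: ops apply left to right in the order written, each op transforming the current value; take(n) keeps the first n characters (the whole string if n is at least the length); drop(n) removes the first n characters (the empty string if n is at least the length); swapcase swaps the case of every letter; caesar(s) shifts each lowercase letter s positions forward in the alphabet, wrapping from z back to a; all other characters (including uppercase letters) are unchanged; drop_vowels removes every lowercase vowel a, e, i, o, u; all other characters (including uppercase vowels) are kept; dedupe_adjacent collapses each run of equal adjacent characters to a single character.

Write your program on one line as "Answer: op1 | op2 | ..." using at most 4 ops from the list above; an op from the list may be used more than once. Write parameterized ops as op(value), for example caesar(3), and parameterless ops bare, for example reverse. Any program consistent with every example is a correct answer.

drop(1) | caesar(10) | drop_vowels | reverse

Check, running the answer program on each example:
  "liu" -> "iu" -> "se" -> "s" -> "s"
  "prugbqmzfuf" -> "rugbqmzfuf" -> "beqlawjpep" -> "bqlwjpp" -> "ppjwlqb"
  "pfrzxyskfl" -> "frzxyskfl" -> "pbjhicupv" -> "pbjhcpv" -> "vpchjbp"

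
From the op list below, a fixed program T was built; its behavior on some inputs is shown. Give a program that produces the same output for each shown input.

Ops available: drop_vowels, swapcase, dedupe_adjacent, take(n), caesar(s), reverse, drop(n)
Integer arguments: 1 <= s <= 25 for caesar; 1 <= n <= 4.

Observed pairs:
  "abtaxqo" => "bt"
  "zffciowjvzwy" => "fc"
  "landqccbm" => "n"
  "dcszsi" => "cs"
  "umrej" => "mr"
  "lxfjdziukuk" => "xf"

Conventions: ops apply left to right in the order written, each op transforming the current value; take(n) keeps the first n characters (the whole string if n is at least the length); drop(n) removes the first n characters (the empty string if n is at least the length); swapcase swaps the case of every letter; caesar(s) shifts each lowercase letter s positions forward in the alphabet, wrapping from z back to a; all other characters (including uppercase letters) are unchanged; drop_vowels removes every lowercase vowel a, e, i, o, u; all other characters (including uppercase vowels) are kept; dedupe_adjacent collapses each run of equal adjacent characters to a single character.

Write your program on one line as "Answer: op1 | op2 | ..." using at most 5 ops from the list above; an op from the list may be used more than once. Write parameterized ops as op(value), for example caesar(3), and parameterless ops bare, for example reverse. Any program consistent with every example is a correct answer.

dedupe_adjacent | drop(1) | take(2) | drop_vowels

Check, running the answer program on each example:
  "abtaxqo" -> "abtaxqo" -> "btaxqo" -> "bt" -> "bt"
  "zffciowjvzwy" -> "zfciowjvzwy" -> "fciowjvzwy" -> "fc" -> "fc"
  "landqccbm" -> "landqcbm" -> "andqcbm" -> "an" -> "n"
  "dcszsi" -> "dcszsi" -> "cszsi" -> "cs" -> "cs"
  "umrej" -> "umrej" -> "mrej" -> "mr" -> "mr"
  "lxfjdziukuk" -> "lxfjdziukuk" -> "xfjdziukuk" -> "xf" -> "xf"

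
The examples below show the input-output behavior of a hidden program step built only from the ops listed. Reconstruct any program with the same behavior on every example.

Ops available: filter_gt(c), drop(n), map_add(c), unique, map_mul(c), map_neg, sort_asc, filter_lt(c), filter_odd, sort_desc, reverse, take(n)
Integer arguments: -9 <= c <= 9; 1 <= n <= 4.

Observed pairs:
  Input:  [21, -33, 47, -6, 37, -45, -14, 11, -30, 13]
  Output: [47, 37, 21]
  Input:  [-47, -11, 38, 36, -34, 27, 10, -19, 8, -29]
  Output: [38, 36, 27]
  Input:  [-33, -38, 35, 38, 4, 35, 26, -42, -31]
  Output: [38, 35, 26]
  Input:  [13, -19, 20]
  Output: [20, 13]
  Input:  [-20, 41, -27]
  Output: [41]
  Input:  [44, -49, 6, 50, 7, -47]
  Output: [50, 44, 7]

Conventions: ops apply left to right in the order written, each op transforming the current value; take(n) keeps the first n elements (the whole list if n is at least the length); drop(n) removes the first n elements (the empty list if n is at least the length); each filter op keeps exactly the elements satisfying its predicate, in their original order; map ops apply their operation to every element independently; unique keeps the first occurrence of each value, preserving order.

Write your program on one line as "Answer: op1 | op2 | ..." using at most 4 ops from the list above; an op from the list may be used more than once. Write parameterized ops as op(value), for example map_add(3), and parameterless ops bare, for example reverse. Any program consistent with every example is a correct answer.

sort_desc | unique | filter_gt(-1) | take(3)

Check, running the answer program on each example:
  [21, -33, 47, -6, 37, -45, -14, 11, -30, 13] -> [47, 37, 21, 13, 11, -6, -14, -30, -33, -45] -> [47, 37, 21, 13, 11, -6, -14, -30, -33, -45] -> [47, 37, 21, 13, 11] -> [47, 37, 21]
  [-47, -11, 38, 36, -34, 27, 10, -19, 8, -29] -> [38, 36, 27, 10, 8, -11, -19, -29, -34, -47] -> [38, 36, 27, 10, 8, -11, -19, -29, -34, -47] -> [38, 36, 27, 10, 8] -> [38, 36, 27]
  [-33, -38, 35, 38, 4, 35, 26, -42, -31] -> [38, 35, 35, 26, 4, -31, -33, -38, -42] -> [38, 35, 26, 4, -31, -33, -38, -42] -> [38, 35, 26, 4] -> [38, 35, 26]
  [13, -19, 20] -> [20, 13, -19] -> [20, 13, -19] -> [20, 13] -> [20, 13]
  [-20, 41, -27] -> [41, -20, -27] -> [41, -20, -27] -> [41] -> [41]
  [44, -49, 6, 50, 7, -47] -> [50, 44, 7, 6, -47, -49] -> [50, 44, 7, 6, -47, -49] -> [50, 44, 7, 6] -> [50, 44, 7]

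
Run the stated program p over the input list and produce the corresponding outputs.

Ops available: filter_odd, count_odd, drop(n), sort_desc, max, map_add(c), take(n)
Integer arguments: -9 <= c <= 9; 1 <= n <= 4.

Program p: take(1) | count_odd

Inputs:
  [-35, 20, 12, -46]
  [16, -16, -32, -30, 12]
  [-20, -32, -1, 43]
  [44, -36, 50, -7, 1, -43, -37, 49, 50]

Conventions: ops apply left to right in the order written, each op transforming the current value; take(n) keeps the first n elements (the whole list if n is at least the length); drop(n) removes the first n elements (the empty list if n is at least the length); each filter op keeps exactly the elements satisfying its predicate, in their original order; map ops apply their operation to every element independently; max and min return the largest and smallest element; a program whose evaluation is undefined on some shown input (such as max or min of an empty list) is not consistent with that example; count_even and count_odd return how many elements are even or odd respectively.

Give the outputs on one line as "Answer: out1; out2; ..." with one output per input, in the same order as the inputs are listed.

Execution, op by op:
  [-35, 20, 12, -46] -> [-35] -> 1
  [16, -16, -32, -30, 12] -> [16] -> 0
  [-20, -32, -1, 43] -> [-20] -> 0
  [44, -36, 50, -7, 1, -43, -37, 49, 50] -> [44] -> 0

1; 0; 0; 0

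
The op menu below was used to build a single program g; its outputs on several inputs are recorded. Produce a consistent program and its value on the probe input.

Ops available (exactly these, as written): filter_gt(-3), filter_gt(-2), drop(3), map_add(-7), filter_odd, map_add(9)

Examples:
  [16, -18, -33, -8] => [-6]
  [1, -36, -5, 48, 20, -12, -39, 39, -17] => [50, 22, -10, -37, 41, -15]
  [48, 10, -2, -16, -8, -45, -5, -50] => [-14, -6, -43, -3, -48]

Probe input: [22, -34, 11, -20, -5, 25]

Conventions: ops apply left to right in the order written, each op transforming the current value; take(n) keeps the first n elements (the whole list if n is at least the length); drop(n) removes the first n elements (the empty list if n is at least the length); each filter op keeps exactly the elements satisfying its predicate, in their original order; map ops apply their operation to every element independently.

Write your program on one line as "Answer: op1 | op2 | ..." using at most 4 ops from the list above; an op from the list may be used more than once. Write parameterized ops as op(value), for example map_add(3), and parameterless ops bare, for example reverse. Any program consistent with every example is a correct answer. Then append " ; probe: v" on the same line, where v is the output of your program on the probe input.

map_add(9) | map_add(-7) | drop(3) ; probe: [-18, -3, 27]

Check, running the answer program on each example:
  [16, -18, -33, -8] -> [25, -9, -24, 1] -> [18, -16, -31, -6] -> [-6]
  [1, -36, -5, 48, 20, -12, -39, 39, -17] -> [10, -27, 4, 57, 29, -3, -30, 48, -8] -> [3, -34, -3, 50, 22, -10, -37, 41, -15] -> [50, 22, -10, -37, 41, -15]
  [48, 10, -2, -16, -8, -45, -5, -50] -> [57, 19, 7, -7, 1, -36, 4, -41] -> [50, 12, 0, -14, -6, -43, -3, -48] -> [-14, -6, -43, -3, -48]
  probe: [22, -34, 11, -20, -5, 25] -> [31, -25, 20, -11, 4, 34] -> [24, -32, 13, -18, -3, 27] -> [-18, -3, 27]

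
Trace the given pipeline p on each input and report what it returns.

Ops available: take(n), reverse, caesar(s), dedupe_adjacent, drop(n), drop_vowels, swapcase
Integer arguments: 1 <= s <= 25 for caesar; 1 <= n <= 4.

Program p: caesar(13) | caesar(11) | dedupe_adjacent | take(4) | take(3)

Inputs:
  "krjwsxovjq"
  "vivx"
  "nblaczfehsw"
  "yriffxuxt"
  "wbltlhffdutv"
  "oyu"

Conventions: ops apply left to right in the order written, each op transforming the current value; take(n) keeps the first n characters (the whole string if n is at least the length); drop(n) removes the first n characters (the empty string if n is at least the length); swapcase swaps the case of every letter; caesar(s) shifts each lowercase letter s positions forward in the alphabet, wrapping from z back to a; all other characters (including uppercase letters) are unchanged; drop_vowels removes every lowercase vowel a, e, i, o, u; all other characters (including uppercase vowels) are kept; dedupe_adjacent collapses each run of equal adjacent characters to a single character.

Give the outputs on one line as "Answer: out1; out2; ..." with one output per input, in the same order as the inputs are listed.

"iph"; "tgt"; "lzj"; "wpg"; "uzj"; "mws"

Execution, op by op:
  "krjwsxovjq" -> "xewjfkbiwd" -> "iphuqvmtho" -> "iphuqvmtho" -> "iphu" -> "iph"
  "vivx" -> "ivik" -> "tgtv" -> "tgtv" -> "tgtv" -> "tgt"
  "nblaczfehsw" -> "aoynpmsrufj" -> "lzjyaxdcfqu" -> "lzjyaxdcfqu" -> "lzjy" -> "lzj"
  "yriffxuxt" -> "levsskhkg" -> "wpgddvsvr" -> "wpgdvsvr" -> "wpgd" -> "wpg"
  "wbltlhffdutv" -> "joygyussqhgi" -> "uzjrjfddbsrt" -> "uzjrjfdbsrt" -> "uzjr" -> "uzj"
  "oyu" -> "blh" -> "mws" -> "mws" -> "mws" -> "mws"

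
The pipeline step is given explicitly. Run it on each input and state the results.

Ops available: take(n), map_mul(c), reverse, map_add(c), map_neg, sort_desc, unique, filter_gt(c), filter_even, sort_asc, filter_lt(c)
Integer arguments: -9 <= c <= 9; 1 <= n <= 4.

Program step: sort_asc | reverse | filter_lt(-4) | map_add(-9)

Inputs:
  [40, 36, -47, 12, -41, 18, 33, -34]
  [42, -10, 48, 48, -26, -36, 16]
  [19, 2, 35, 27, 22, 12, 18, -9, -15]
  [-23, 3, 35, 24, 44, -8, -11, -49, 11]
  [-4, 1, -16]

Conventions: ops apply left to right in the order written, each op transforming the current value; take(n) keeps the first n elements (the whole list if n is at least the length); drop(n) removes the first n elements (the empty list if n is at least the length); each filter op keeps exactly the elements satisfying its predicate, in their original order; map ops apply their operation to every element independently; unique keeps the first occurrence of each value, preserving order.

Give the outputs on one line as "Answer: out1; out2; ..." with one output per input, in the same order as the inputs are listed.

[-43, -50, -56]; [-19, -35, -45]; [-18, -24]; [-17, -20, -32, -58]; [-25]

Execution, op by op:
  [40, 36, -47, 12, -41, 18, 33, -34] -> [-47, -41, -34, 12, 18, 33, 36, 40] -> [40, 36, 33, 18, 12, -34, -41, -47] -> [-34, -41, -47] -> [-43, -50, -56]
  [42, -10, 48, 48, -26, -36, 16] -> [-36, -26, -10, 16, 42, 48, 48] -> [48, 48, 42, 16, -10, -26, -36] -> [-10, -26, -36] -> [-19, -35, -45]
  [19, 2, 35, 27, 22, 12, 18, -9, -15] -> [-15, -9, 2, 12, 18, 19, 22, 27, 35] -> [35, 27, 22, 19, 18, 12, 2, -9, -15] -> [-9, -15] -> [-18, -24]
  [-23, 3, 35, 24, 44, -8, -11, -49, 11] -> [-49, -23, -11, -8, 3, 11, 24, 35, 44] -> [44, 35, 24, 11, 3, -8, -11, -23, -49] -> [-8, -11, -23, -49] -> [-17, -20, -32, -58]
  [-4, 1, -16] -> [-16, -4, 1] -> [1, -4, -16] -> [-16] -> [-25]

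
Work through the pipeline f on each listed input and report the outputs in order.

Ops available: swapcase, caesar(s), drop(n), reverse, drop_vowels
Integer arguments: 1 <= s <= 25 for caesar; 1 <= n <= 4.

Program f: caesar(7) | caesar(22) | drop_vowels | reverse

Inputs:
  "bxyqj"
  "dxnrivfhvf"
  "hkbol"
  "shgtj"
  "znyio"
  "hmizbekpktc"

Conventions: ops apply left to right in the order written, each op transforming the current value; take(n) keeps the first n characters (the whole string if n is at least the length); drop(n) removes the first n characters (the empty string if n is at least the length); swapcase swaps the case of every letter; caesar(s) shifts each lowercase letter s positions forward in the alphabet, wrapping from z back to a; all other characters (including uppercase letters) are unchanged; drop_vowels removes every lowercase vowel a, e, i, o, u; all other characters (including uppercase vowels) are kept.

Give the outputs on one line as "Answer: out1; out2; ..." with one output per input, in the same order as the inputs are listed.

Execution, op by op:
  "bxyqj" -> "iefxq" -> "eabtm" -> "btm" -> "mtb"
  "dxnrivfhvf" -> "keuypcmocm" -> "gaqulyikyi" -> "gqlyky" -> "ykylqg"
  "hkbol" -> "orivs" -> "knero" -> "knr" -> "rnk"
  "shgtj" -> "zonaq" -> "vkjwm" -> "vkjwm" -> "mwjkv"
  "znyio" -> "gufpv" -> "cqblr" -> "cqblr" -> "rlbqc"
  "hmizbekpktc" -> "otpgilrwraj" -> "kplcehnsnwf" -> "kplchnsnwf" -> "fwnsnhclpk"

"mtb"; "ykylqg"; "rnk"; "mwjkv"; "rlbqc"; "fwnsnhclpk"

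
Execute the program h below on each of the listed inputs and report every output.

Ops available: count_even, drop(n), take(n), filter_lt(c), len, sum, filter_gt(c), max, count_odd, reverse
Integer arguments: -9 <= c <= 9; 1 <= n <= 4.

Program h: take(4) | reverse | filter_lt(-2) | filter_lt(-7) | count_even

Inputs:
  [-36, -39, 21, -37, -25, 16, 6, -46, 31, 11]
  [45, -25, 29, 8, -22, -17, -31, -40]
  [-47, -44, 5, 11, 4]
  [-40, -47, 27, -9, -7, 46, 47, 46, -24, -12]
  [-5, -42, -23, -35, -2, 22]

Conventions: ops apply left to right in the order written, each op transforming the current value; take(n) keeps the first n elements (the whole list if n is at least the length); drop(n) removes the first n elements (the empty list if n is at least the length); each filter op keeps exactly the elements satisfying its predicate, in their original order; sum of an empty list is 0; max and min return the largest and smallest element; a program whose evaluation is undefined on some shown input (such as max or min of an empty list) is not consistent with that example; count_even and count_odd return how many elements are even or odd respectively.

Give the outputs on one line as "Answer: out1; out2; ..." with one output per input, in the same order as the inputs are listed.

1; 0; 1; 1; 1

Execution, op by op:
  [-36, -39, 21, -37, -25, 16, 6, -46, 31, 11] -> [-36, -39, 21, -37] -> [-37, 21, -39, -36] -> [-37, -39, -36] -> [-37, -39, -36] -> 1
  [45, -25, 29, 8, -22, -17, -31, -40] -> [45, -25, 29, 8] -> [8, 29, -25, 45] -> [-25] -> [-25] -> 0
  [-47, -44, 5, 11, 4] -> [-47, -44, 5, 11] -> [11, 5, -44, -47] -> [-44, -47] -> [-44, -47] -> 1
  [-40, -47, 27, -9, -7, 46, 47, 46, -24, -12] -> [-40, -47, 27, -9] -> [-9, 27, -47, -40] -> [-9, -47, -40] -> [-9, -47, -40] -> 1
  [-5, -42, -23, -35, -2, 22] -> [-5, -42, -23, -35] -> [-35, -23, -42, -5] -> [-35, -23, -42, -5] -> [-35, -23, -42] -> 1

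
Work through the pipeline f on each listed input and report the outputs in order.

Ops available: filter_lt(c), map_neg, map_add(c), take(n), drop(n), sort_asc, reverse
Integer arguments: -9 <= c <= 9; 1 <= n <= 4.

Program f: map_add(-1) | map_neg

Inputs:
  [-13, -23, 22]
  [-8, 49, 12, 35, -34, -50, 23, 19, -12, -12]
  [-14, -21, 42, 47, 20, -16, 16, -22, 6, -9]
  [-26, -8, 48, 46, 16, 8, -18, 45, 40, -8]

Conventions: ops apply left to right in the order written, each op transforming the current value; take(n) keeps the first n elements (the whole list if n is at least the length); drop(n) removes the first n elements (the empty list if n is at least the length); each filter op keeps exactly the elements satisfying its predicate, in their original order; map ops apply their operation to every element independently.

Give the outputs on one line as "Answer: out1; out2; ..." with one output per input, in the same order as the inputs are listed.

Execution, op by op:
  [-13, -23, 22] -> [-14, -24, 21] -> [14, 24, -21]
  [-8, 49, 12, 35, -34, -50, 23, 19, -12, -12] -> [-9, 48, 11, 34, -35, -51, 22, 18, -13, -13] -> [9, -48, -11, -34, 35, 51, -22, -18, 13, 13]
  [-14, -21, 42, 47, 20, -16, 16, -22, 6, -9] -> [-15, -22, 41, 46, 19, -17, 15, -23, 5, -10] -> [15, 22, -41, -46, -19, 17, -15, 23, -5, 10]
  [-26, -8, 48, 46, 16, 8, -18, 45, 40, -8] -> [-27, -9, 47, 45, 15, 7, -19, 44, 39, -9] -> [27, 9, -47, -45, -15, -7, 19, -44, -39, 9]

[14, 24, -21]; [9, -48, -11, -34, 35, 51, -22, -18, 13, 13]; [15, 22, -41, -46, -19, 17, -15, 23, -5, 10]; [27, 9, -47, -45, -15, -7, 19, -44, -39, 9]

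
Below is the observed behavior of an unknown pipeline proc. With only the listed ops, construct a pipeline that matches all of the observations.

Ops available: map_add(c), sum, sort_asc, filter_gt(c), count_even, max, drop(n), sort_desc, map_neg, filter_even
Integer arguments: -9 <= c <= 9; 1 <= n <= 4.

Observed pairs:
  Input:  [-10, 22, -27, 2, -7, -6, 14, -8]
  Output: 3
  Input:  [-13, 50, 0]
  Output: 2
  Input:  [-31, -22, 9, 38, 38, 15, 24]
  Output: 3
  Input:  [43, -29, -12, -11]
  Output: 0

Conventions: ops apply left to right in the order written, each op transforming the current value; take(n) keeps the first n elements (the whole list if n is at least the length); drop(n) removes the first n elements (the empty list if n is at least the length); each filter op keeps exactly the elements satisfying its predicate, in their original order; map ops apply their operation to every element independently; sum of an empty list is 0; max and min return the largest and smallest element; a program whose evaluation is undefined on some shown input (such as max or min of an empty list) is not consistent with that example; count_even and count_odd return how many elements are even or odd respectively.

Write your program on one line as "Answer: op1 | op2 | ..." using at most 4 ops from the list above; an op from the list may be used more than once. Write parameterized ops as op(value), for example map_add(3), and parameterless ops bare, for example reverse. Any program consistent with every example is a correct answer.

filter_gt(-5) | sort_asc | count_even

Check, running the answer program on each example:
  [-10, 22, -27, 2, -7, -6, 14, -8] -> [22, 2, 14] -> [2, 14, 22] -> 3
  [-13, 50, 0] -> [50, 0] -> [0, 50] -> 2
  [-31, -22, 9, 38, 38, 15, 24] -> [9, 38, 38, 15, 24] -> [9, 15, 24, 38, 38] -> 3
  [43, -29, -12, -11] -> [43] -> [43] -> 0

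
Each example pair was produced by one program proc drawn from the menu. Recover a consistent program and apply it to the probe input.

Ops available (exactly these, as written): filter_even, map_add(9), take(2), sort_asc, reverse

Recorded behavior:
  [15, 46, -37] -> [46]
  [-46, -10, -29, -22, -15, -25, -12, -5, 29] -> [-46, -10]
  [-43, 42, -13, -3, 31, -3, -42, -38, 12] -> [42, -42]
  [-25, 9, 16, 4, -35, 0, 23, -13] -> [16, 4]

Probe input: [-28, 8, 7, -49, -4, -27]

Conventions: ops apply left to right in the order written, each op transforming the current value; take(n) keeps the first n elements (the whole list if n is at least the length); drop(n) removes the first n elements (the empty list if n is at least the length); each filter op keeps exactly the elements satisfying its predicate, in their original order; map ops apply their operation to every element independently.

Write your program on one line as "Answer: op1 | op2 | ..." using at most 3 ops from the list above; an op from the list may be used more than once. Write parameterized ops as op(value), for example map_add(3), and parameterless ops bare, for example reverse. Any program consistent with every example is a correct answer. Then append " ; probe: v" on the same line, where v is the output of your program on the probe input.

filter_even | take(2) ; probe: [-28, 8]

Check, running the answer program on each example:
  [15, 46, -37] -> [46] -> [46]
  [-46, -10, -29, -22, -15, -25, -12, -5, 29] -> [-46, -10, -22, -12] -> [-46, -10]
  [-43, 42, -13, -3, 31, -3, -42, -38, 12] -> [42, -42, -38, 12] -> [42, -42]
  [-25, 9, 16, 4, -35, 0, 23, -13] -> [16, 4, 0] -> [16, 4]
  probe: [-28, 8, 7, -49, -4, -27] -> [-28, 8, -4] -> [-28, 8]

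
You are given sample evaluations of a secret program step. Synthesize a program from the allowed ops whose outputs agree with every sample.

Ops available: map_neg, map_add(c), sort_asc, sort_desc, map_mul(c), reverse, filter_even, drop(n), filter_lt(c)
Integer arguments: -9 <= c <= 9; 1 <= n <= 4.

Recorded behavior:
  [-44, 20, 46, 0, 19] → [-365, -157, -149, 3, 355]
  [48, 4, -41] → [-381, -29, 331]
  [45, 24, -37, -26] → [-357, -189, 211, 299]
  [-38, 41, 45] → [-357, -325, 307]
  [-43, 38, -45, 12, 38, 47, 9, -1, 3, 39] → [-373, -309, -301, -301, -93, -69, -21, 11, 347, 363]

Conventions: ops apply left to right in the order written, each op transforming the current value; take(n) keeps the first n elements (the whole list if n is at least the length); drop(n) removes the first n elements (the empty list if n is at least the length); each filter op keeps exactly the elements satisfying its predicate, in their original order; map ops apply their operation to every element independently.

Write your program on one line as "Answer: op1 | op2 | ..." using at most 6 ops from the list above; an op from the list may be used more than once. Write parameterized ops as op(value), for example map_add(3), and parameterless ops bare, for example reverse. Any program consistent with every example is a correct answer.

map_neg | map_mul(8) | sort_desc | reverse | map_add(3)

Check, running the answer program on each example:
  [-44, 20, 46, 0, 19] -> [44, -20, -46, 0, -19] -> [352, -160, -368, 0, -152] -> [352, 0, -152, -160, -368] -> [-368, -160, -152, 0, 352] -> [-365, -157, -149, 3, 355]
  [48, 4, -41] -> [-48, -4, 41] -> [-384, -32, 328] -> [328, -32, -384] -> [-384, -32, 328] -> [-381, -29, 331]
  [45, 24, -37, -26] -> [-45, -24, 37, 26] -> [-360, -192, 296, 208] -> [296, 208, -192, -360] -> [-360, -192, 208, 296] -> [-357, -189, 211, 299]
  [-38, 41, 45] -> [38, -41, -45] -> [304, -328, -360] -> [304, -328, -360] -> [-360, -328, 304] -> [-357, -325, 307]
  [-43, 38, -45, 12, 38, 47, 9, -1, 3, 39] -> [43, -38, 45, -12, -38, -47, -9, 1, -3, -39] -> [344, -304, 360, -96, -304, -376, -72, 8, -24, -312] -> [360, 344, 8, -24, -72, -96, -304, -304, -312, -376] -> [-376, -312, -304, -304, -96, -72, -24, 8, 344, 360] -> [-373, -309, -301, -301, -93, -69, -21, 11, 347, 363]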